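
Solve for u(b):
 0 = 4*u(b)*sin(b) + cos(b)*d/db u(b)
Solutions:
 u(b) = C1*cos(b)^4


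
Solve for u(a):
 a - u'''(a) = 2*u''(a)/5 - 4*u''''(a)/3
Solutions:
 u(a) = C1 + C2*a + C3*exp(a*(15 - sqrt(705))/40) + C4*exp(a*(15 + sqrt(705))/40) + 5*a^3/12 - 25*a^2/8


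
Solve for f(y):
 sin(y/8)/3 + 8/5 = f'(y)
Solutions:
 f(y) = C1 + 8*y/5 - 8*cos(y/8)/3


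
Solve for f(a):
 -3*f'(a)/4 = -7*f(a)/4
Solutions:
 f(a) = C1*exp(7*a/3)


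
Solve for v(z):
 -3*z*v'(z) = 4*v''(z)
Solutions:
 v(z) = C1 + C2*erf(sqrt(6)*z/4)


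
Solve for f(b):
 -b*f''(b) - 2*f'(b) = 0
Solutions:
 f(b) = C1 + C2/b


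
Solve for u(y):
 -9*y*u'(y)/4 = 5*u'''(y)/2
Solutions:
 u(y) = C1 + Integral(C2*airyai(-30^(2/3)*y/10) + C3*airybi(-30^(2/3)*y/10), y)


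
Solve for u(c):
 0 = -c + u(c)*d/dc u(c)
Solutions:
 u(c) = -sqrt(C1 + c^2)
 u(c) = sqrt(C1 + c^2)


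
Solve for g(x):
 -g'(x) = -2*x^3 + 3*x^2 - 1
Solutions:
 g(x) = C1 + x^4/2 - x^3 + x


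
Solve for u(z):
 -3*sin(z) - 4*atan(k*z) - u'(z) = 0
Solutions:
 u(z) = C1 - 4*Piecewise((z*atan(k*z) - log(k^2*z^2 + 1)/(2*k), Ne(k, 0)), (0, True)) + 3*cos(z)


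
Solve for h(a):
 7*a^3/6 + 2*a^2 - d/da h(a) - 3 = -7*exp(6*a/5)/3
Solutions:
 h(a) = C1 + 7*a^4/24 + 2*a^3/3 - 3*a + 35*exp(6*a/5)/18


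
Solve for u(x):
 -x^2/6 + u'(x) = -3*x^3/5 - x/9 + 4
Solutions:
 u(x) = C1 - 3*x^4/20 + x^3/18 - x^2/18 + 4*x


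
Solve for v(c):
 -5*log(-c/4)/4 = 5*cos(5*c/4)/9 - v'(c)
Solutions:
 v(c) = C1 + 5*c*log(-c)/4 - 5*c*log(2)/2 - 5*c/4 + 4*sin(5*c/4)/9


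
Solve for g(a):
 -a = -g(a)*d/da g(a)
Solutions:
 g(a) = -sqrt(C1 + a^2)
 g(a) = sqrt(C1 + a^2)


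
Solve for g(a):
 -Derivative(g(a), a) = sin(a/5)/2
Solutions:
 g(a) = C1 + 5*cos(a/5)/2


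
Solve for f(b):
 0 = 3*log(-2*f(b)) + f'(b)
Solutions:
 Integral(1/(log(-_y) + log(2)), (_y, f(b)))/3 = C1 - b


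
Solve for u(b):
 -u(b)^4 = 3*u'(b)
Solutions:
 u(b) = (-1 - sqrt(3)*I)*(1/(C1 + b))^(1/3)/2
 u(b) = (-1 + sqrt(3)*I)*(1/(C1 + b))^(1/3)/2
 u(b) = (1/(C1 + b))^(1/3)


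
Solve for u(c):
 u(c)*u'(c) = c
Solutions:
 u(c) = -sqrt(C1 + c^2)
 u(c) = sqrt(C1 + c^2)


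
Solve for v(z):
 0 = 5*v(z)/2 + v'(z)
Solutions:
 v(z) = C1*exp(-5*z/2)


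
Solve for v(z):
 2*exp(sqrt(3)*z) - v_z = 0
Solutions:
 v(z) = C1 + 2*sqrt(3)*exp(sqrt(3)*z)/3


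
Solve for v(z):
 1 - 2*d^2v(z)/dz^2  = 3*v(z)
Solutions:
 v(z) = C1*sin(sqrt(6)*z/2) + C2*cos(sqrt(6)*z/2) + 1/3


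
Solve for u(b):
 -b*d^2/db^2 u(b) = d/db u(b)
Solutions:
 u(b) = C1 + C2*log(b)


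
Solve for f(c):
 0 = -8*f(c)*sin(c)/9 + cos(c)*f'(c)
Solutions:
 f(c) = C1/cos(c)^(8/9)


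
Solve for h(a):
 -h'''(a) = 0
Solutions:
 h(a) = C1 + C2*a + C3*a^2


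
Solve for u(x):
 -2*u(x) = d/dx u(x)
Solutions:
 u(x) = C1*exp(-2*x)


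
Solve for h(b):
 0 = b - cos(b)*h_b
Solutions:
 h(b) = C1 + Integral(b/cos(b), b)


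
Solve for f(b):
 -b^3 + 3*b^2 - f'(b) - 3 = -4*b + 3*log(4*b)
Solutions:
 f(b) = C1 - b^4/4 + b^3 + 2*b^2 - 3*b*log(b) - b*log(64)


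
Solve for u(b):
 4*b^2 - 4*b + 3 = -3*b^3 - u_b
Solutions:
 u(b) = C1 - 3*b^4/4 - 4*b^3/3 + 2*b^2 - 3*b


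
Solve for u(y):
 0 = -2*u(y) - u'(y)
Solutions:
 u(y) = C1*exp(-2*y)


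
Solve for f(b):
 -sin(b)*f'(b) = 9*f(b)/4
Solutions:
 f(b) = C1*(cos(b) + 1)^(9/8)/(cos(b) - 1)^(9/8)


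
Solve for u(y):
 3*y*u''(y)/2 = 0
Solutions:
 u(y) = C1 + C2*y


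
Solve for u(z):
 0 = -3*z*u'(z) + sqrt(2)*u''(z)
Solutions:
 u(z) = C1 + C2*erfi(2^(1/4)*sqrt(3)*z/2)


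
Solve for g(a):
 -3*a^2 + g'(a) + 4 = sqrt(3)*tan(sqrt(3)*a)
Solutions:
 g(a) = C1 + a^3 - 4*a - log(cos(sqrt(3)*a))


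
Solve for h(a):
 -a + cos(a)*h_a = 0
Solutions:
 h(a) = C1 + Integral(a/cos(a), a)


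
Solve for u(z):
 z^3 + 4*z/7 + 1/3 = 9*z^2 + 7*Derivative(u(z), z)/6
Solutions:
 u(z) = C1 + 3*z^4/14 - 18*z^3/7 + 12*z^2/49 + 2*z/7


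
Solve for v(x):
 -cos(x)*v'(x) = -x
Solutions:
 v(x) = C1 + Integral(x/cos(x), x)


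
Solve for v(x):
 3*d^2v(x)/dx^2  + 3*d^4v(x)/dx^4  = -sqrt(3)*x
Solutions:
 v(x) = C1 + C2*x + C3*sin(x) + C4*cos(x) - sqrt(3)*x^3/18


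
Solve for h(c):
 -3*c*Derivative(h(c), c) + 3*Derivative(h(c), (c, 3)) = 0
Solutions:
 h(c) = C1 + Integral(C2*airyai(c) + C3*airybi(c), c)


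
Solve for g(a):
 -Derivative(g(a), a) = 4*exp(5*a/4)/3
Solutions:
 g(a) = C1 - 16*exp(5*a/4)/15


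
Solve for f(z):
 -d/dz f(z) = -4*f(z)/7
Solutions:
 f(z) = C1*exp(4*z/7)


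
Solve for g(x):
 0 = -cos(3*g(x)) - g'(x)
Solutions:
 g(x) = -asin((C1 + exp(6*x))/(C1 - exp(6*x)))/3 + pi/3
 g(x) = asin((C1 + exp(6*x))/(C1 - exp(6*x)))/3


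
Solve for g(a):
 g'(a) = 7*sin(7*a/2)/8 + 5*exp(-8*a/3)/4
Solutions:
 g(a) = C1 - cos(7*a/2)/4 - 15*exp(-8*a/3)/32


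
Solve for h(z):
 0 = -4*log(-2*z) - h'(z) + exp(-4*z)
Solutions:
 h(z) = C1 - 4*z*log(-z) + 4*z*(1 - log(2)) - exp(-4*z)/4


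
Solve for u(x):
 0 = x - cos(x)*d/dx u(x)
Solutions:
 u(x) = C1 + Integral(x/cos(x), x)


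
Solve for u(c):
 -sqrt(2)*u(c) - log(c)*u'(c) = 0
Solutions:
 u(c) = C1*exp(-sqrt(2)*li(c))


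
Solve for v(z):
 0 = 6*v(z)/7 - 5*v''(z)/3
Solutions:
 v(z) = C1*exp(-3*sqrt(70)*z/35) + C2*exp(3*sqrt(70)*z/35)


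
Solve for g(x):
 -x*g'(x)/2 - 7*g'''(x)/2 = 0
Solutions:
 g(x) = C1 + Integral(C2*airyai(-7^(2/3)*x/7) + C3*airybi(-7^(2/3)*x/7), x)


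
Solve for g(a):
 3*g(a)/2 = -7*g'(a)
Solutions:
 g(a) = C1*exp(-3*a/14)


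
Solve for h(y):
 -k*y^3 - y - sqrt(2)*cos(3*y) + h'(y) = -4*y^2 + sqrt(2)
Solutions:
 h(y) = C1 + k*y^4/4 - 4*y^3/3 + y^2/2 + sqrt(2)*y + sqrt(2)*sin(3*y)/3


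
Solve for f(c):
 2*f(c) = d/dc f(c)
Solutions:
 f(c) = C1*exp(2*c)


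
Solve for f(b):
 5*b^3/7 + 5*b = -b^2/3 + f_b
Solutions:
 f(b) = C1 + 5*b^4/28 + b^3/9 + 5*b^2/2


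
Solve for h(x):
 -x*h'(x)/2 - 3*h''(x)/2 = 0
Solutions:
 h(x) = C1 + C2*erf(sqrt(6)*x/6)


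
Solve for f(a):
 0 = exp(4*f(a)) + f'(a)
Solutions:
 f(a) = log(-I*(1/(C1 + 4*a))^(1/4))
 f(a) = log(I*(1/(C1 + 4*a))^(1/4))
 f(a) = log(-(1/(C1 + 4*a))^(1/4))
 f(a) = log(1/(C1 + 4*a))/4


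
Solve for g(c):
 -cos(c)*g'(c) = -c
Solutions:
 g(c) = C1 + Integral(c/cos(c), c)


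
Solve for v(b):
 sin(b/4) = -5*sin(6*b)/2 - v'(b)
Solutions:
 v(b) = C1 + 4*cos(b/4) + 5*cos(6*b)/12


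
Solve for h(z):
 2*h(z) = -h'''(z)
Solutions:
 h(z) = C3*exp(-2^(1/3)*z) + (C1*sin(2^(1/3)*sqrt(3)*z/2) + C2*cos(2^(1/3)*sqrt(3)*z/2))*exp(2^(1/3)*z/2)


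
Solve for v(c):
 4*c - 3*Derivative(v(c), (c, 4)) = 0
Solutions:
 v(c) = C1 + C2*c + C3*c^2 + C4*c^3 + c^5/90


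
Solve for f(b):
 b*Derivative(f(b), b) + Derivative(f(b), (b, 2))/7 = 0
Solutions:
 f(b) = C1 + C2*erf(sqrt(14)*b/2)


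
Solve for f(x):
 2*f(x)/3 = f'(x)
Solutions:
 f(x) = C1*exp(2*x/3)


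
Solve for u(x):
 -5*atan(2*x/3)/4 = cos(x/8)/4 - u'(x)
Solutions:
 u(x) = C1 + 5*x*atan(2*x/3)/4 - 15*log(4*x^2 + 9)/16 + 2*sin(x/8)


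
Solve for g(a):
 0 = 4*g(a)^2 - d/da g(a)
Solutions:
 g(a) = -1/(C1 + 4*a)


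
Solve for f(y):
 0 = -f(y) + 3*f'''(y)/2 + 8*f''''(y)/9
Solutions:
 f(y) = C1*exp(y*(-27 + 32*sqrt(-8*3^(2/3)/(-2187 + 5*sqrt(442977))^(1/3) + 729/1024 + 3^(1/3)*(-2187 + 5*sqrt(442977))^(1/3)/16))/64)*sin(y*sqrt(Abs(-19683/(16384*sqrt(-8*3^(2/3)/(-2187 + 5*sqrt(442977))^(1/3) + 729/1024 + 3^(1/3)*(-2187 + 5*sqrt(442977))^(1/3)/16)) - 3^(1/3)*(-2187 + 5*sqrt(442977))^(1/3)/16 + 729/512 + 8*3^(2/3)/(-2187 + 5*sqrt(442977))^(1/3)))/2) + C2*exp(y*(-27 + 32*sqrt(-8*3^(2/3)/(-2187 + 5*sqrt(442977))^(1/3) + 729/1024 + 3^(1/3)*(-2187 + 5*sqrt(442977))^(1/3)/16))/64)*cos(y*sqrt(Abs(-19683/(16384*sqrt(-8*3^(2/3)/(-2187 + 5*sqrt(442977))^(1/3) + 729/1024 + 3^(1/3)*(-2187 + 5*sqrt(442977))^(1/3)/16)) - 3^(1/3)*(-2187 + 5*sqrt(442977))^(1/3)/16 + 729/512 + 8*3^(2/3)/(-2187 + 5*sqrt(442977))^(1/3)))/2) + C3*exp(y*(-27 - 32*sqrt(-8*3^(2/3)/(-2187 + 5*sqrt(442977))^(1/3) + 729/1024 + 3^(1/3)*(-2187 + 5*sqrt(442977))^(1/3)/16) + 32*sqrt(Abs(-3^(1/3)*(-2187 + 5*sqrt(442977))^(1/3)/16 + 729/512 + 8*3^(2/3)/(-2187 + 5*sqrt(442977))^(1/3) + 19683/(16384*sqrt(-8*3^(2/3)/(-2187 + 5*sqrt(442977))^(1/3) + 729/1024 + 3^(1/3)*(-2187 + 5*sqrt(442977))^(1/3)/16)))))/64) + C4*exp(-y*(32*sqrt(-8*3^(2/3)/(-2187 + 5*sqrt(442977))^(1/3) + 729/1024 + 3^(1/3)*(-2187 + 5*sqrt(442977))^(1/3)/16) + 27 + 32*sqrt(Abs(-3^(1/3)*(-2187 + 5*sqrt(442977))^(1/3)/16 + 729/512 + 8*3^(2/3)/(-2187 + 5*sqrt(442977))^(1/3) + 19683/(16384*sqrt(-8*3^(2/3)/(-2187 + 5*sqrt(442977))^(1/3) + 729/1024 + 3^(1/3)*(-2187 + 5*sqrt(442977))^(1/3)/16)))))/64)


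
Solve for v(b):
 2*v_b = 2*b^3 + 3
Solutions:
 v(b) = C1 + b^4/4 + 3*b/2


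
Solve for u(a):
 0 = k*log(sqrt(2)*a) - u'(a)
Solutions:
 u(a) = C1 + a*k*log(a) - a*k + a*k*log(2)/2


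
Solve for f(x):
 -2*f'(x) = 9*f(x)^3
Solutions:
 f(x) = -sqrt(-1/(C1 - 9*x))
 f(x) = sqrt(-1/(C1 - 9*x))


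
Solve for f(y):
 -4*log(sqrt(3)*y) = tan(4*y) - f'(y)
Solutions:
 f(y) = C1 + 4*y*log(y) - 4*y + 2*y*log(3) - log(cos(4*y))/4


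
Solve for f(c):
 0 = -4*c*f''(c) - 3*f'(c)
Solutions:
 f(c) = C1 + C2*c^(1/4)


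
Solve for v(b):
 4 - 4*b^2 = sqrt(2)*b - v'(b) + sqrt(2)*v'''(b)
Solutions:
 v(b) = C1 + C2*exp(-2^(3/4)*b/2) + C3*exp(2^(3/4)*b/2) + 4*b^3/3 + sqrt(2)*b^2/2 - 4*b + 8*sqrt(2)*b


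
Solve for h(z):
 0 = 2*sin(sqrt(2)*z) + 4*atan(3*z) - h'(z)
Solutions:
 h(z) = C1 + 4*z*atan(3*z) - 2*log(9*z^2 + 1)/3 - sqrt(2)*cos(sqrt(2)*z)


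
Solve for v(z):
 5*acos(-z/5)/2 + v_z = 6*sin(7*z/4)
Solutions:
 v(z) = C1 - 5*z*acos(-z/5)/2 - 5*sqrt(25 - z^2)/2 - 24*cos(7*z/4)/7


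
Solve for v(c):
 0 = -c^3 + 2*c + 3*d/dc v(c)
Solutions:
 v(c) = C1 + c^4/12 - c^2/3


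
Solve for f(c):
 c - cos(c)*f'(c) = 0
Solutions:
 f(c) = C1 + Integral(c/cos(c), c)


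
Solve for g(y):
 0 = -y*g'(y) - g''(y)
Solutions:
 g(y) = C1 + C2*erf(sqrt(2)*y/2)


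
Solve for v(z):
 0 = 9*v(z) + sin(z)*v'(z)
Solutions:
 v(z) = C1*sqrt(cos(z) + 1)*(cos(z)^4 + 4*cos(z)^3 + 6*cos(z)^2 + 4*cos(z) + 1)/(sqrt(cos(z) - 1)*(cos(z)^4 - 4*cos(z)^3 + 6*cos(z)^2 - 4*cos(z) + 1))


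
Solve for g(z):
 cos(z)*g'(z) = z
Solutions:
 g(z) = C1 + Integral(z/cos(z), z)


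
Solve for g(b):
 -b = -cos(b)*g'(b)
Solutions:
 g(b) = C1 + Integral(b/cos(b), b)


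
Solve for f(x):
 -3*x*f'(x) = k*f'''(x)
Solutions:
 f(x) = C1 + Integral(C2*airyai(3^(1/3)*x*(-1/k)^(1/3)) + C3*airybi(3^(1/3)*x*(-1/k)^(1/3)), x)


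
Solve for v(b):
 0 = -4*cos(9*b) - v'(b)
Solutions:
 v(b) = C1 - 4*sin(9*b)/9


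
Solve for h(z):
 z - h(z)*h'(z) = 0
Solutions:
 h(z) = -sqrt(C1 + z^2)
 h(z) = sqrt(C1 + z^2)


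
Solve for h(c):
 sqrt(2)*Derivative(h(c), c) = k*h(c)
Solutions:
 h(c) = C1*exp(sqrt(2)*c*k/2)


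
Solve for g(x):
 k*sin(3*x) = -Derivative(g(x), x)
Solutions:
 g(x) = C1 + k*cos(3*x)/3


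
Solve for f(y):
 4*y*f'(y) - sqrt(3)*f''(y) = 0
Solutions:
 f(y) = C1 + C2*erfi(sqrt(2)*3^(3/4)*y/3)


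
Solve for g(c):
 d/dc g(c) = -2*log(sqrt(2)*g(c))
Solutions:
 Integral(1/(2*log(_y) + log(2)), (_y, g(c))) = C1 - c


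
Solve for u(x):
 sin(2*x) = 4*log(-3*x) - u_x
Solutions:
 u(x) = C1 + 4*x*log(-x) - 4*x + 4*x*log(3) + cos(2*x)/2


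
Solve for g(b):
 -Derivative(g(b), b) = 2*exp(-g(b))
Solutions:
 g(b) = log(C1 - 2*b)


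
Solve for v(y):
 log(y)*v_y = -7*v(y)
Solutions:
 v(y) = C1*exp(-7*li(y))


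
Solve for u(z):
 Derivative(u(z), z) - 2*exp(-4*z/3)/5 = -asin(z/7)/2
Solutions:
 u(z) = C1 - z*asin(z/7)/2 - sqrt(49 - z^2)/2 - 3*exp(-4*z/3)/10


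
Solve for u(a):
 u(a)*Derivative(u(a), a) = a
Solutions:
 u(a) = -sqrt(C1 + a^2)
 u(a) = sqrt(C1 + a^2)


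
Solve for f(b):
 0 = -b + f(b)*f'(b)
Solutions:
 f(b) = -sqrt(C1 + b^2)
 f(b) = sqrt(C1 + b^2)


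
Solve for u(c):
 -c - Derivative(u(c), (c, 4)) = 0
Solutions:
 u(c) = C1 + C2*c + C3*c^2 + C4*c^3 - c^5/120


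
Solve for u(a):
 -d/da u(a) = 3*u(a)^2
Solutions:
 u(a) = 1/(C1 + 3*a)


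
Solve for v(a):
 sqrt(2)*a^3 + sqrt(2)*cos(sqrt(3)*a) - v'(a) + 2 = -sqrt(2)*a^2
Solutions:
 v(a) = C1 + sqrt(2)*a^4/4 + sqrt(2)*a^3/3 + 2*a + sqrt(6)*sin(sqrt(3)*a)/3


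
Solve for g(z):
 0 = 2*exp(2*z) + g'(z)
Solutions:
 g(z) = C1 - exp(2*z)


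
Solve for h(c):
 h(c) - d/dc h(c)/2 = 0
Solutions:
 h(c) = C1*exp(2*c)


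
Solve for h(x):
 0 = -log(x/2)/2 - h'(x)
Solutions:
 h(x) = C1 - x*log(x)/2 + x*log(2)/2 + x/2


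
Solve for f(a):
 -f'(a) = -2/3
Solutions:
 f(a) = C1 + 2*a/3


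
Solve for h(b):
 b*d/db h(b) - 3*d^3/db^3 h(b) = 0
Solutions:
 h(b) = C1 + Integral(C2*airyai(3^(2/3)*b/3) + C3*airybi(3^(2/3)*b/3), b)


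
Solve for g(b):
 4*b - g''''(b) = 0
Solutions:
 g(b) = C1 + C2*b + C3*b^2 + C4*b^3 + b^5/30


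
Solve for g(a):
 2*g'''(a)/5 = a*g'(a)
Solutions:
 g(a) = C1 + Integral(C2*airyai(2^(2/3)*5^(1/3)*a/2) + C3*airybi(2^(2/3)*5^(1/3)*a/2), a)


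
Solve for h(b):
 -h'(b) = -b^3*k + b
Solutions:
 h(b) = C1 + b^4*k/4 - b^2/2


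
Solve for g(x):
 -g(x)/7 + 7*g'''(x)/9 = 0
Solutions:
 g(x) = C3*exp(3^(2/3)*7^(1/3)*x/7) + (C1*sin(3*3^(1/6)*7^(1/3)*x/14) + C2*cos(3*3^(1/6)*7^(1/3)*x/14))*exp(-3^(2/3)*7^(1/3)*x/14)


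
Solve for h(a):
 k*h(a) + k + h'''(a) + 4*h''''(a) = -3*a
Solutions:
 h(a) = C1*exp(a*Piecewise((-sqrt(1/64 - (-k)^(1/3)/4)/2 - sqrt((-k)^(1/3)/4 + 1/32 + 1/(256*sqrt(1/64 - (-k)^(1/3)/4)))/2 - 1/16, Eq(k, 0)), (-sqrt(k/(6*(k/1024 + sqrt(-k^3/1728 + k^2/1048576))^(1/3)) + 2*(k/1024 + sqrt(-k^3/1728 + k^2/1048576))^(1/3) + 1/64)/2 - sqrt(-k/(6*(k/1024 + sqrt(-k^3/1728 + k^2/1048576))^(1/3)) - 2*(k/1024 + sqrt(-k^3/1728 + k^2/1048576))^(1/3) + 1/32 + 1/(256*sqrt(k/(6*(k/1024 + sqrt(-k^3/1728 + k^2/1048576))^(1/3)) + 2*(k/1024 + sqrt(-k^3/1728 + k^2/1048576))^(1/3) + 1/64)))/2 - 1/16, True))) + C2*exp(a*Piecewise((-sqrt(1/64 - (-k)^(1/3)/4)/2 + sqrt((-k)^(1/3)/4 + 1/32 + 1/(256*sqrt(1/64 - (-k)^(1/3)/4)))/2 - 1/16, Eq(k, 0)), (-sqrt(k/(6*(k/1024 + sqrt(-k^3/1728 + k^2/1048576))^(1/3)) + 2*(k/1024 + sqrt(-k^3/1728 + k^2/1048576))^(1/3) + 1/64)/2 + sqrt(-k/(6*(k/1024 + sqrt(-k^3/1728 + k^2/1048576))^(1/3)) - 2*(k/1024 + sqrt(-k^3/1728 + k^2/1048576))^(1/3) + 1/32 + 1/(256*sqrt(k/(6*(k/1024 + sqrt(-k^3/1728 + k^2/1048576))^(1/3)) + 2*(k/1024 + sqrt(-k^3/1728 + k^2/1048576))^(1/3) + 1/64)))/2 - 1/16, True))) + C3*exp(a*Piecewise((sqrt(1/64 - (-k)^(1/3)/4)/2 - sqrt((-k)^(1/3)/4 + 1/32 - 1/(256*sqrt(1/64 - (-k)^(1/3)/4)))/2 - 1/16, Eq(k, 0)), (sqrt(k/(6*(k/1024 + sqrt(-k^3/1728 + k^2/1048576))^(1/3)) + 2*(k/1024 + sqrt(-k^3/1728 + k^2/1048576))^(1/3) + 1/64)/2 - sqrt(-k/(6*(k/1024 + sqrt(-k^3/1728 + k^2/1048576))^(1/3)) - 2*(k/1024 + sqrt(-k^3/1728 + k^2/1048576))^(1/3) + 1/32 - 1/(256*sqrt(k/(6*(k/1024 + sqrt(-k^3/1728 + k^2/1048576))^(1/3)) + 2*(k/1024 + sqrt(-k^3/1728 + k^2/1048576))^(1/3) + 1/64)))/2 - 1/16, True))) + C4*exp(a*Piecewise((sqrt(1/64 - (-k)^(1/3)/4)/2 + sqrt((-k)^(1/3)/4 + 1/32 - 1/(256*sqrt(1/64 - (-k)^(1/3)/4)))/2 - 1/16, Eq(k, 0)), (sqrt(k/(6*(k/1024 + sqrt(-k^3/1728 + k^2/1048576))^(1/3)) + 2*(k/1024 + sqrt(-k^3/1728 + k^2/1048576))^(1/3) + 1/64)/2 + sqrt(-k/(6*(k/1024 + sqrt(-k^3/1728 + k^2/1048576))^(1/3)) - 2*(k/1024 + sqrt(-k^3/1728 + k^2/1048576))^(1/3) + 1/32 - 1/(256*sqrt(k/(6*(k/1024 + sqrt(-k^3/1728 + k^2/1048576))^(1/3)) + 2*(k/1024 + sqrt(-k^3/1728 + k^2/1048576))^(1/3) + 1/64)))/2 - 1/16, True))) - 3*a/k - 1


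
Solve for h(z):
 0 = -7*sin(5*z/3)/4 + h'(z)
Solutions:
 h(z) = C1 - 21*cos(5*z/3)/20


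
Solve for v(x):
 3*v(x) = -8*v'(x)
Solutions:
 v(x) = C1*exp(-3*x/8)


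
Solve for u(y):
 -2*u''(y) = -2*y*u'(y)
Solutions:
 u(y) = C1 + C2*erfi(sqrt(2)*y/2)


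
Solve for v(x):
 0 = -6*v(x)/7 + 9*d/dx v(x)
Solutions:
 v(x) = C1*exp(2*x/21)


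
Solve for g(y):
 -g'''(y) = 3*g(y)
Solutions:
 g(y) = C3*exp(-3^(1/3)*y) + (C1*sin(3^(5/6)*y/2) + C2*cos(3^(5/6)*y/2))*exp(3^(1/3)*y/2)


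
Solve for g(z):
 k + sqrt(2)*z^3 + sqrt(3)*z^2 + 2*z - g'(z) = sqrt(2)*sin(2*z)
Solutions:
 g(z) = C1 + k*z + sqrt(2)*z^4/4 + sqrt(3)*z^3/3 + z^2 + sqrt(2)*cos(2*z)/2


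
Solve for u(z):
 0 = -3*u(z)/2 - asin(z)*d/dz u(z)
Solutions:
 u(z) = C1*exp(-3*Integral(1/asin(z), z)/2)


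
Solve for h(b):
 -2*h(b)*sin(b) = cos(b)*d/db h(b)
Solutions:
 h(b) = C1*cos(b)^2


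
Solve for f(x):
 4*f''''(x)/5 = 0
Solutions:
 f(x) = C1 + C2*x + C3*x^2 + C4*x^3


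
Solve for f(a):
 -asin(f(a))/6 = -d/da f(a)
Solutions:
 Integral(1/asin(_y), (_y, f(a))) = C1 + a/6


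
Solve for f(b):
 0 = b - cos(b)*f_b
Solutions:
 f(b) = C1 + Integral(b/cos(b), b)


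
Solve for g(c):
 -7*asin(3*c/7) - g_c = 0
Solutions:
 g(c) = C1 - 7*c*asin(3*c/7) - 7*sqrt(49 - 9*c^2)/3


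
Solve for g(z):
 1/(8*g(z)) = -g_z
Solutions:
 g(z) = -sqrt(C1 - z)/2
 g(z) = sqrt(C1 - z)/2


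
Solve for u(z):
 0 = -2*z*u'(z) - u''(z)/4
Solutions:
 u(z) = C1 + C2*erf(2*z)


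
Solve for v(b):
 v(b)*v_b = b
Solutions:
 v(b) = -sqrt(C1 + b^2)
 v(b) = sqrt(C1 + b^2)


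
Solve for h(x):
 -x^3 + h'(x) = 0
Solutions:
 h(x) = C1 + x^4/4


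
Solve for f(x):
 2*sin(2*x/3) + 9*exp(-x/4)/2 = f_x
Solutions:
 f(x) = C1 - 3*cos(2*x/3) - 18*exp(-x/4)


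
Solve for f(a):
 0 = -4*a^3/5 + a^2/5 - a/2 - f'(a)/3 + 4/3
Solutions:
 f(a) = C1 - 3*a^4/5 + a^3/5 - 3*a^2/4 + 4*a


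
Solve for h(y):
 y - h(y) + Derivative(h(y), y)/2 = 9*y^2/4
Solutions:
 h(y) = C1*exp(2*y) - 9*y^2/4 - 5*y/4 - 5/8


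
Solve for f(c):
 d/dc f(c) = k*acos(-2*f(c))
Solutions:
 Integral(1/acos(-2*_y), (_y, f(c))) = C1 + c*k


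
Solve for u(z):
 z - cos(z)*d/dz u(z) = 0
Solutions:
 u(z) = C1 + Integral(z/cos(z), z)


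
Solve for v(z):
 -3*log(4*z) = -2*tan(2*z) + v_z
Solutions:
 v(z) = C1 - 3*z*log(z) - 6*z*log(2) + 3*z - log(cos(2*z))


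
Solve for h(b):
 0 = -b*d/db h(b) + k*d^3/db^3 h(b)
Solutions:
 h(b) = C1 + Integral(C2*airyai(b*(1/k)^(1/3)) + C3*airybi(b*(1/k)^(1/3)), b)


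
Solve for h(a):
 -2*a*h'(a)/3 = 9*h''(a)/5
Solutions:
 h(a) = C1 + C2*erf(sqrt(15)*a/9)


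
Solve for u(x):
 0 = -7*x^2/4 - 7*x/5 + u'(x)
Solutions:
 u(x) = C1 + 7*x^3/12 + 7*x^2/10


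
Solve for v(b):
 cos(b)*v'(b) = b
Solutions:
 v(b) = C1 + Integral(b/cos(b), b)


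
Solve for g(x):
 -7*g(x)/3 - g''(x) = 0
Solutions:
 g(x) = C1*sin(sqrt(21)*x/3) + C2*cos(sqrt(21)*x/3)


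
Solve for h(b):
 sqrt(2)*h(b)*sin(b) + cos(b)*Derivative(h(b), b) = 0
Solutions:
 h(b) = C1*cos(b)^(sqrt(2))


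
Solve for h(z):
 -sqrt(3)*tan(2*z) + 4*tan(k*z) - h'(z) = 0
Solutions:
 h(z) = C1 + 4*Piecewise((-log(cos(k*z))/k, Ne(k, 0)), (0, True)) + sqrt(3)*log(cos(2*z))/2


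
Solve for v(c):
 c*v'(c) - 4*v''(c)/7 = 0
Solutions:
 v(c) = C1 + C2*erfi(sqrt(14)*c/4)


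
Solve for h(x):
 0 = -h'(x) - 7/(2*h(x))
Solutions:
 h(x) = -sqrt(C1 - 7*x)
 h(x) = sqrt(C1 - 7*x)


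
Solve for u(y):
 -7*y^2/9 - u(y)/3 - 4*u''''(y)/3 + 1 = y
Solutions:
 u(y) = -7*y^2/3 - 3*y + (C1*sin(y/2) + C2*cos(y/2))*exp(-y/2) + (C3*sin(y/2) + C4*cos(y/2))*exp(y/2) + 3


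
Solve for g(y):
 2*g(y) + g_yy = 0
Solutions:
 g(y) = C1*sin(sqrt(2)*y) + C2*cos(sqrt(2)*y)


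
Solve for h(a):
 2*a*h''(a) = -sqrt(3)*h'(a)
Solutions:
 h(a) = C1 + C2*a^(1 - sqrt(3)/2)


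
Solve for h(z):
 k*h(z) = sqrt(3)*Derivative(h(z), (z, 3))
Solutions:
 h(z) = C1*exp(3^(5/6)*k^(1/3)*z/3) + C2*exp(k^(1/3)*z*(-3^(5/6) + 3*3^(1/3)*I)/6) + C3*exp(-k^(1/3)*z*(3^(5/6) + 3*3^(1/3)*I)/6)


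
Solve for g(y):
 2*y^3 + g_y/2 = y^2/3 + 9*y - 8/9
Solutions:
 g(y) = C1 - y^4 + 2*y^3/9 + 9*y^2 - 16*y/9


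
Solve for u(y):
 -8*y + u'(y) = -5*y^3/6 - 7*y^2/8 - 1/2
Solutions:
 u(y) = C1 - 5*y^4/24 - 7*y^3/24 + 4*y^2 - y/2


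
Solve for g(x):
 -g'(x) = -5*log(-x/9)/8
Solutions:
 g(x) = C1 + 5*x*log(-x)/8 + 5*x*(-2*log(3) - 1)/8


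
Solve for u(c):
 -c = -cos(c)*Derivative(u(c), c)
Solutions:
 u(c) = C1 + Integral(c/cos(c), c)


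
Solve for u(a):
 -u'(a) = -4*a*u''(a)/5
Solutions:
 u(a) = C1 + C2*a^(9/4)


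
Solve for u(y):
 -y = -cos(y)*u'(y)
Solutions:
 u(y) = C1 + Integral(y/cos(y), y)


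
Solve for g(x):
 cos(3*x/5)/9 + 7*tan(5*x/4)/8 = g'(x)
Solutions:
 g(x) = C1 - 7*log(cos(5*x/4))/10 + 5*sin(3*x/5)/27


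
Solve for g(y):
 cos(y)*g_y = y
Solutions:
 g(y) = C1 + Integral(y/cos(y), y)


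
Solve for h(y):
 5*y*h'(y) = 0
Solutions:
 h(y) = C1


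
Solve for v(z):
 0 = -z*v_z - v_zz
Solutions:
 v(z) = C1 + C2*erf(sqrt(2)*z/2)


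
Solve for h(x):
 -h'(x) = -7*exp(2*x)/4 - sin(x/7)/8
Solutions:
 h(x) = C1 + 7*exp(2*x)/8 - 7*cos(x/7)/8


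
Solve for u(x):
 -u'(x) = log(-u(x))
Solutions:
 -li(-u(x)) = C1 - x


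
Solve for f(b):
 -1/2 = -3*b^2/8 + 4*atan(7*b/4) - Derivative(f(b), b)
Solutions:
 f(b) = C1 - b^3/8 + 4*b*atan(7*b/4) + b/2 - 8*log(49*b^2 + 16)/7


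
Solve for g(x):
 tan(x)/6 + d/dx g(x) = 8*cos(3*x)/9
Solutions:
 g(x) = C1 + log(cos(x))/6 + 8*sin(3*x)/27


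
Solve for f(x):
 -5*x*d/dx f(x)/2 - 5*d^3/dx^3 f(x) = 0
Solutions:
 f(x) = C1 + Integral(C2*airyai(-2^(2/3)*x/2) + C3*airybi(-2^(2/3)*x/2), x)


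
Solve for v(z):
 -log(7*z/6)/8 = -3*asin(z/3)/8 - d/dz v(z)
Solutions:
 v(z) = C1 + z*log(z)/8 - 3*z*asin(z/3)/8 - z*log(6)/8 - z/8 + z*log(7)/8 - 3*sqrt(9 - z^2)/8


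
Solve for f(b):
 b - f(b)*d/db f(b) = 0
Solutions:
 f(b) = -sqrt(C1 + b^2)
 f(b) = sqrt(C1 + b^2)


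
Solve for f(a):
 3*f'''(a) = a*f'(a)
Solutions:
 f(a) = C1 + Integral(C2*airyai(3^(2/3)*a/3) + C3*airybi(3^(2/3)*a/3), a)


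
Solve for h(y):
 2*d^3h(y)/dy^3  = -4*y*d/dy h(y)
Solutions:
 h(y) = C1 + Integral(C2*airyai(-2^(1/3)*y) + C3*airybi(-2^(1/3)*y), y)


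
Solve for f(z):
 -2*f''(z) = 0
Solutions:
 f(z) = C1 + C2*z


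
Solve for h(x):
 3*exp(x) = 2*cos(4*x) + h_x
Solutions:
 h(x) = C1 + 3*exp(x) - sin(4*x)/2


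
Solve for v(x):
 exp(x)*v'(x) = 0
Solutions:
 v(x) = C1


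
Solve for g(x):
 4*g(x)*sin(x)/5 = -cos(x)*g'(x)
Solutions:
 g(x) = C1*cos(x)^(4/5)


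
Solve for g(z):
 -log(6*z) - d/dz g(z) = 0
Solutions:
 g(z) = C1 - z*log(z) - z*log(6) + z


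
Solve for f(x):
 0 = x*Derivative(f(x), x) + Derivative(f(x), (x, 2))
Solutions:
 f(x) = C1 + C2*erf(sqrt(2)*x/2)


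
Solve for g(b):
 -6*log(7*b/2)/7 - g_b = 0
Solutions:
 g(b) = C1 - 6*b*log(b)/7 - 6*b*log(7)/7 + 6*b*log(2)/7 + 6*b/7


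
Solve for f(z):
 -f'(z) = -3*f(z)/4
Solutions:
 f(z) = C1*exp(3*z/4)


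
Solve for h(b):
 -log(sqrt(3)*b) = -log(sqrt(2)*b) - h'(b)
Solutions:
 h(b) = C1 - b*log(2)/2 + b*log(3)/2


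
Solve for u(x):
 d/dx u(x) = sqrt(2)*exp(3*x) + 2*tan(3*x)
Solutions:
 u(x) = C1 + sqrt(2)*exp(3*x)/3 - 2*log(cos(3*x))/3


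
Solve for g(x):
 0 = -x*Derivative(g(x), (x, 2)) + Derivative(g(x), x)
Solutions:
 g(x) = C1 + C2*x^2


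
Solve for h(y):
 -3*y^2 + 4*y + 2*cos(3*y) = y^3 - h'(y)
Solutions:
 h(y) = C1 + y^4/4 + y^3 - 2*y^2 - 2*sin(3*y)/3


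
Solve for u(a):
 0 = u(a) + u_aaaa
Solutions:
 u(a) = (C1*sin(sqrt(2)*a/2) + C2*cos(sqrt(2)*a/2))*exp(-sqrt(2)*a/2) + (C3*sin(sqrt(2)*a/2) + C4*cos(sqrt(2)*a/2))*exp(sqrt(2)*a/2)


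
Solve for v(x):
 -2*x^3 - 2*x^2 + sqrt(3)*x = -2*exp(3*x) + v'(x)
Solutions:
 v(x) = C1 - x^4/2 - 2*x^3/3 + sqrt(3)*x^2/2 + 2*exp(3*x)/3


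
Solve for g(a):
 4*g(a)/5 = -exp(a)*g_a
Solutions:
 g(a) = C1*exp(4*exp(-a)/5)


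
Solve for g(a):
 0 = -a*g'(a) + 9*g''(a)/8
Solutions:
 g(a) = C1 + C2*erfi(2*a/3)


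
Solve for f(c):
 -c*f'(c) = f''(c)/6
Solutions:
 f(c) = C1 + C2*erf(sqrt(3)*c)


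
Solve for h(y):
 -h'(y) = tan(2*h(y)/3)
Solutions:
 h(y) = -3*asin(C1*exp(-2*y/3))/2 + 3*pi/2
 h(y) = 3*asin(C1*exp(-2*y/3))/2


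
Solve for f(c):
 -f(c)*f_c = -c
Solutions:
 f(c) = -sqrt(C1 + c^2)
 f(c) = sqrt(C1 + c^2)


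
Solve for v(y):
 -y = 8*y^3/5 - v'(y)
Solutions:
 v(y) = C1 + 2*y^4/5 + y^2/2


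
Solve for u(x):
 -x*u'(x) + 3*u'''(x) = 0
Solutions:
 u(x) = C1 + Integral(C2*airyai(3^(2/3)*x/3) + C3*airybi(3^(2/3)*x/3), x)


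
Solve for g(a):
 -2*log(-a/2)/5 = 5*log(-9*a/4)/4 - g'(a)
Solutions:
 g(a) = C1 + 33*a*log(-a)/20 + a*(-58*log(2) - 33 + 50*log(3))/20


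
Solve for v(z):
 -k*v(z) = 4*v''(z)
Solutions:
 v(z) = C1*exp(-z*sqrt(-k)/2) + C2*exp(z*sqrt(-k)/2)


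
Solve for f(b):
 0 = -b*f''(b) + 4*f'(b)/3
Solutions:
 f(b) = C1 + C2*b^(7/3)


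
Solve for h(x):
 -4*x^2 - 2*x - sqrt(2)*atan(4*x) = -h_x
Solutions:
 h(x) = C1 + 4*x^3/3 + x^2 + sqrt(2)*(x*atan(4*x) - log(16*x^2 + 1)/8)


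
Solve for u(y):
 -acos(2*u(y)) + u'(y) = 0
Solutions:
 Integral(1/acos(2*_y), (_y, u(y))) = C1 + y


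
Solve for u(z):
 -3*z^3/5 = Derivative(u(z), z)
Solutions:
 u(z) = C1 - 3*z^4/20


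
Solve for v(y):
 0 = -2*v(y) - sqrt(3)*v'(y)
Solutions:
 v(y) = C1*exp(-2*sqrt(3)*y/3)


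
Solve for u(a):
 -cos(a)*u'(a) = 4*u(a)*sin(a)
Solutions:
 u(a) = C1*cos(a)^4


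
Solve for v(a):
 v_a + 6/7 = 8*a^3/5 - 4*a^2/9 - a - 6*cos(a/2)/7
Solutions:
 v(a) = C1 + 2*a^4/5 - 4*a^3/27 - a^2/2 - 6*a/7 - 12*sin(a/2)/7


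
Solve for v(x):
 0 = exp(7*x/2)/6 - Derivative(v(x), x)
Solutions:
 v(x) = C1 + exp(7*x/2)/21


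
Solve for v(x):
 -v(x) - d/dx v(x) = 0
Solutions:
 v(x) = C1*exp(-x)


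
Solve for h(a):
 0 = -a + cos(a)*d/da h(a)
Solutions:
 h(a) = C1 + Integral(a/cos(a), a)


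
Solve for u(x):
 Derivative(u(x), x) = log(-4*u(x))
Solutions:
 -Integral(1/(log(-_y) + 2*log(2)), (_y, u(x))) = C1 - x


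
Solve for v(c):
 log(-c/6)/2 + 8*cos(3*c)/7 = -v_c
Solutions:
 v(c) = C1 - c*log(-c)/2 + c/2 + c*log(6)/2 - 8*sin(3*c)/21


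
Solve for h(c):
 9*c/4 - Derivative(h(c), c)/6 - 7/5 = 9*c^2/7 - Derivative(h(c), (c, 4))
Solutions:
 h(c) = C1 + C4*exp(6^(2/3)*c/6) - 18*c^3/7 + 27*c^2/4 - 42*c/5 + (C2*sin(2^(2/3)*3^(1/6)*c/4) + C3*cos(2^(2/3)*3^(1/6)*c/4))*exp(-6^(2/3)*c/12)


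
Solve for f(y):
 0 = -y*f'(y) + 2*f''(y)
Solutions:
 f(y) = C1 + C2*erfi(y/2)


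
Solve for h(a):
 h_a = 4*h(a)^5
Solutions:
 h(a) = -(-1/(C1 + 16*a))^(1/4)
 h(a) = (-1/(C1 + 16*a))^(1/4)
 h(a) = -I*(-1/(C1 + 16*a))^(1/4)
 h(a) = I*(-1/(C1 + 16*a))^(1/4)


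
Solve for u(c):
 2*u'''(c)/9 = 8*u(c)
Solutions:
 u(c) = C3*exp(6^(2/3)*c) + (C1*sin(3*2^(2/3)*3^(1/6)*c/2) + C2*cos(3*2^(2/3)*3^(1/6)*c/2))*exp(-6^(2/3)*c/2)


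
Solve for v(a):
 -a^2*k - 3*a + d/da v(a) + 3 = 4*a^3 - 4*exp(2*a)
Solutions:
 v(a) = C1 + a^4 + a^3*k/3 + 3*a^2/2 - 3*a - 2*exp(2*a)


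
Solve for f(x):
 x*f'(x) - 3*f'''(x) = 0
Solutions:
 f(x) = C1 + Integral(C2*airyai(3^(2/3)*x/3) + C3*airybi(3^(2/3)*x/3), x)


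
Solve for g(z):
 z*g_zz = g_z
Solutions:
 g(z) = C1 + C2*z^2


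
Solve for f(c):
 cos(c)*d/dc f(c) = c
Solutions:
 f(c) = C1 + Integral(c/cos(c), c)


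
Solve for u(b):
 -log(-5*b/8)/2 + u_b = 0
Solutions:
 u(b) = C1 + b*log(-b)/2 + b*(-3*log(2) - 1 + log(5))/2


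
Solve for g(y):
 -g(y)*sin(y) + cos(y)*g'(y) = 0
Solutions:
 g(y) = C1/cos(y)


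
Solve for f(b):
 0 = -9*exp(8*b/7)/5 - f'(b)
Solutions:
 f(b) = C1 - 63*exp(8*b/7)/40


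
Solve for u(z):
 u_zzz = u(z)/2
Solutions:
 u(z) = C3*exp(2^(2/3)*z/2) + (C1*sin(2^(2/3)*sqrt(3)*z/4) + C2*cos(2^(2/3)*sqrt(3)*z/4))*exp(-2^(2/3)*z/4)


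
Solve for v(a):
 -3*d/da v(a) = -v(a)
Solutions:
 v(a) = C1*exp(a/3)


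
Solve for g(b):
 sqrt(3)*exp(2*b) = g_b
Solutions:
 g(b) = C1 + sqrt(3)*exp(2*b)/2


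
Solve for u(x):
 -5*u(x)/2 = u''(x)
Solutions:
 u(x) = C1*sin(sqrt(10)*x/2) + C2*cos(sqrt(10)*x/2)


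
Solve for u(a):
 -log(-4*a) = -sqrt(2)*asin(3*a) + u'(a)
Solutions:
 u(a) = C1 - a*log(-a) - 2*a*log(2) + a + sqrt(2)*(a*asin(3*a) + sqrt(1 - 9*a^2)/3)


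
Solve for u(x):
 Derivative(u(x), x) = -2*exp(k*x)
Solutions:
 u(x) = C1 - 2*exp(k*x)/k


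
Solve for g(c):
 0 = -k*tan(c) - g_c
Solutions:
 g(c) = C1 + k*log(cos(c))


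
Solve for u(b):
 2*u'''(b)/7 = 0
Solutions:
 u(b) = C1 + C2*b + C3*b^2


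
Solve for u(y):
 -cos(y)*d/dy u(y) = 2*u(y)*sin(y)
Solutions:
 u(y) = C1*cos(y)^2


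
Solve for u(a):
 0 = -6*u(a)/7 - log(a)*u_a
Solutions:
 u(a) = C1*exp(-6*li(a)/7)


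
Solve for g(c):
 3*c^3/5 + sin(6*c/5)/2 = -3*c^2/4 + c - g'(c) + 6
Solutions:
 g(c) = C1 - 3*c^4/20 - c^3/4 + c^2/2 + 6*c + 5*cos(6*c/5)/12


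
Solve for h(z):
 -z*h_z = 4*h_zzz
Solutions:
 h(z) = C1 + Integral(C2*airyai(-2^(1/3)*z/2) + C3*airybi(-2^(1/3)*z/2), z)


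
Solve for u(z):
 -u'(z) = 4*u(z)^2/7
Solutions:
 u(z) = 7/(C1 + 4*z)


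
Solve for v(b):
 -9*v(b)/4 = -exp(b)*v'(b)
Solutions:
 v(b) = C1*exp(-9*exp(-b)/4)


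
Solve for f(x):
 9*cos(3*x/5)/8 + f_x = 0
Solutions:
 f(x) = C1 - 15*sin(3*x/5)/8


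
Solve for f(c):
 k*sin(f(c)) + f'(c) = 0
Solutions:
 f(c) = -acos((-C1 - exp(2*c*k))/(C1 - exp(2*c*k))) + 2*pi
 f(c) = acos((-C1 - exp(2*c*k))/(C1 - exp(2*c*k)))


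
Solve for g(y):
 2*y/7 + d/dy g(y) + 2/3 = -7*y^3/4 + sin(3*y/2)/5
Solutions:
 g(y) = C1 - 7*y^4/16 - y^2/7 - 2*y/3 - 2*cos(3*y/2)/15


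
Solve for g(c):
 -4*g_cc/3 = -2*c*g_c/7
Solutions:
 g(c) = C1 + C2*erfi(sqrt(21)*c/14)


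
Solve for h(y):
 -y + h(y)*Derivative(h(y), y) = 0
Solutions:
 h(y) = -sqrt(C1 + y^2)
 h(y) = sqrt(C1 + y^2)


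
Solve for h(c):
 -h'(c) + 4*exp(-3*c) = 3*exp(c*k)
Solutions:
 h(c) = C1 - 4*exp(-3*c)/3 - 3*exp(c*k)/k


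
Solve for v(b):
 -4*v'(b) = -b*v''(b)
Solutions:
 v(b) = C1 + C2*b^5


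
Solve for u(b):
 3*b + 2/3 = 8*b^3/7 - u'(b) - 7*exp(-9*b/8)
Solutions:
 u(b) = C1 + 2*b^4/7 - 3*b^2/2 - 2*b/3 + 56*exp(-9*b/8)/9


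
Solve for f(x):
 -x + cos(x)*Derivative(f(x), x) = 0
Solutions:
 f(x) = C1 + Integral(x/cos(x), x)


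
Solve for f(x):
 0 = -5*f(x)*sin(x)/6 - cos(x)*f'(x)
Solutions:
 f(x) = C1*cos(x)^(5/6)


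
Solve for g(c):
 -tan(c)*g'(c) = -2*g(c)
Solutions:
 g(c) = C1*sin(c)^2


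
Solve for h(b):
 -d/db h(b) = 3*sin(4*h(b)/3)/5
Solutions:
 3*b/5 + 3*log(cos(4*h(b)/3) - 1)/8 - 3*log(cos(4*h(b)/3) + 1)/8 = C1


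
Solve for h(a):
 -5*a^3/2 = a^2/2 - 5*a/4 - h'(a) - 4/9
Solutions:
 h(a) = C1 + 5*a^4/8 + a^3/6 - 5*a^2/8 - 4*a/9


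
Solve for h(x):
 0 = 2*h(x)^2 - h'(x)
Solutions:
 h(x) = -1/(C1 + 2*x)


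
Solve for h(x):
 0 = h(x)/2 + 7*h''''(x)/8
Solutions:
 h(x) = (C1*sin(7^(3/4)*x/7) + C2*cos(7^(3/4)*x/7))*exp(-7^(3/4)*x/7) + (C3*sin(7^(3/4)*x/7) + C4*cos(7^(3/4)*x/7))*exp(7^(3/4)*x/7)


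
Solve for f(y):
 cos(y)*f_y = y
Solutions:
 f(y) = C1 + Integral(y/cos(y), y)


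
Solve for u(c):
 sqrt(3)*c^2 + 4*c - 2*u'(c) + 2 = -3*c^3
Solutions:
 u(c) = C1 + 3*c^4/8 + sqrt(3)*c^3/6 + c^2 + c


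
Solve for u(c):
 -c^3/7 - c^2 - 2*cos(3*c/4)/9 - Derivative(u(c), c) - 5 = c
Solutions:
 u(c) = C1 - c^4/28 - c^3/3 - c^2/2 - 5*c - 8*sin(3*c/4)/27


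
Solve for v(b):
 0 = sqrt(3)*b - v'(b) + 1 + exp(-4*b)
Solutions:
 v(b) = C1 + sqrt(3)*b^2/2 + b - exp(-4*b)/4


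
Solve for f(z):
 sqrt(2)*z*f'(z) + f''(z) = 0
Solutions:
 f(z) = C1 + C2*erf(2^(3/4)*z/2)


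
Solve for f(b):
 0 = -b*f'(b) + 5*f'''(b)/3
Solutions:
 f(b) = C1 + Integral(C2*airyai(3^(1/3)*5^(2/3)*b/5) + C3*airybi(3^(1/3)*5^(2/3)*b/5), b)


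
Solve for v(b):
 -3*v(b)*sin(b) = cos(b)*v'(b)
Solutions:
 v(b) = C1*cos(b)^3


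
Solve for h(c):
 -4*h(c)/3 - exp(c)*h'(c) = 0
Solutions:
 h(c) = C1*exp(4*exp(-c)/3)


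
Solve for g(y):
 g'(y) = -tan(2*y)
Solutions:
 g(y) = C1 + log(cos(2*y))/2


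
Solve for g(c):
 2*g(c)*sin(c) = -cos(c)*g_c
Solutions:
 g(c) = C1*cos(c)^2


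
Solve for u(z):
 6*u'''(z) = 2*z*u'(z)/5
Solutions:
 u(z) = C1 + Integral(C2*airyai(15^(2/3)*z/15) + C3*airybi(15^(2/3)*z/15), z)


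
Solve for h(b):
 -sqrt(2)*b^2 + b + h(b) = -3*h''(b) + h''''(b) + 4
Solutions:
 h(b) = C1*exp(-sqrt(2)*b*sqrt(3 + sqrt(13))/2) + C2*exp(sqrt(2)*b*sqrt(3 + sqrt(13))/2) + C3*sin(sqrt(2)*b*sqrt(-3 + sqrt(13))/2) + C4*cos(sqrt(2)*b*sqrt(-3 + sqrt(13))/2) + sqrt(2)*b^2 - b - 6*sqrt(2) + 4


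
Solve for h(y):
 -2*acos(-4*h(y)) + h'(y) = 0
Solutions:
 Integral(1/acos(-4*_y), (_y, h(y))) = C1 + 2*y


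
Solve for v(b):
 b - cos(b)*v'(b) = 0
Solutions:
 v(b) = C1 + Integral(b/cos(b), b)


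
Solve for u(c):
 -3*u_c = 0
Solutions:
 u(c) = C1


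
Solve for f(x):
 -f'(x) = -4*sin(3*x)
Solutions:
 f(x) = C1 - 4*cos(3*x)/3


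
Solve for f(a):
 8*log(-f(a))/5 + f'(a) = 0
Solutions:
 -li(-f(a)) = C1 - 8*a/5


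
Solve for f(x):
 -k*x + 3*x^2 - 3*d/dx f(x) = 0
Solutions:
 f(x) = C1 - k*x^2/6 + x^3/3


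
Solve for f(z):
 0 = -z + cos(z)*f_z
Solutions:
 f(z) = C1 + Integral(z/cos(z), z)


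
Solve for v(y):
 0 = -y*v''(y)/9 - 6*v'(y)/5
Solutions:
 v(y) = C1 + C2/y^(49/5)


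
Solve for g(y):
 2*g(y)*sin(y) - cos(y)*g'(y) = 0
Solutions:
 g(y) = C1/cos(y)^2


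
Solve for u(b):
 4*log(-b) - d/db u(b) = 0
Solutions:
 u(b) = C1 + 4*b*log(-b) - 4*b


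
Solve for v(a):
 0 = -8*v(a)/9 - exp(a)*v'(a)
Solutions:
 v(a) = C1*exp(8*exp(-a)/9)


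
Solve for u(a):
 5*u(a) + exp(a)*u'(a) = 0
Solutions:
 u(a) = C1*exp(5*exp(-a))


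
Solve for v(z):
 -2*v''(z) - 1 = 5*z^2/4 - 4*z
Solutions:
 v(z) = C1 + C2*z - 5*z^4/96 + z^3/3 - z^2/4


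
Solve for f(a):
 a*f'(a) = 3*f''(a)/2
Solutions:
 f(a) = C1 + C2*erfi(sqrt(3)*a/3)


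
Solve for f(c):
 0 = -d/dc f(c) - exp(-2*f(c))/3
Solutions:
 f(c) = log(-sqrt(C1 - 6*c)) - log(3)
 f(c) = log(C1 - 6*c)/2 - log(3)


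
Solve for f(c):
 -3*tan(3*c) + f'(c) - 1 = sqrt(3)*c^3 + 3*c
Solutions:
 f(c) = C1 + sqrt(3)*c^4/4 + 3*c^2/2 + c - log(cos(3*c))


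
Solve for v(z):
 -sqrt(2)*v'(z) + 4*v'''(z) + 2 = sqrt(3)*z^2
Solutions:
 v(z) = C1 + C2*exp(-2^(1/4)*z/2) + C3*exp(2^(1/4)*z/2) - sqrt(6)*z^3/6 - 4*sqrt(3)*z + sqrt(2)*z


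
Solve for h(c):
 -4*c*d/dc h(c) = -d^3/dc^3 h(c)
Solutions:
 h(c) = C1 + Integral(C2*airyai(2^(2/3)*c) + C3*airybi(2^(2/3)*c), c)


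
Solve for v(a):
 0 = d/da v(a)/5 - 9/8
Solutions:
 v(a) = C1 + 45*a/8


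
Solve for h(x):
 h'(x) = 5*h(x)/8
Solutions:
 h(x) = C1*exp(5*x/8)


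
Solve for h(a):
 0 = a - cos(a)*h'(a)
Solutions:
 h(a) = C1 + Integral(a/cos(a), a)


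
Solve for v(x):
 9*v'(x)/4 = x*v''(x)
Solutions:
 v(x) = C1 + C2*x^(13/4)


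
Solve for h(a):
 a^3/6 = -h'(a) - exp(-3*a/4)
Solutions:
 h(a) = C1 - a^4/24 + 4*exp(-3*a/4)/3


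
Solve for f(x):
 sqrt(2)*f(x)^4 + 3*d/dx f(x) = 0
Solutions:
 f(x) = (-1 - sqrt(3)*I)*(1/(C1 + sqrt(2)*x))^(1/3)/2
 f(x) = (-1 + sqrt(3)*I)*(1/(C1 + sqrt(2)*x))^(1/3)/2
 f(x) = (1/(C1 + sqrt(2)*x))^(1/3)


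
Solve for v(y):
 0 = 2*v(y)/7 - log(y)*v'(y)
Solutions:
 v(y) = C1*exp(2*li(y)/7)


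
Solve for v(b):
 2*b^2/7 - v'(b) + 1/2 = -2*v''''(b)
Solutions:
 v(b) = C1 + C4*exp(2^(2/3)*b/2) + 2*b^3/21 + b/2 + (C2*sin(2^(2/3)*sqrt(3)*b/4) + C3*cos(2^(2/3)*sqrt(3)*b/4))*exp(-2^(2/3)*b/4)


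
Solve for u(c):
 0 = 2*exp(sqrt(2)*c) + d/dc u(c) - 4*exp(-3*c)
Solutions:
 u(c) = C1 - sqrt(2)*exp(sqrt(2)*c) - 4*exp(-3*c)/3


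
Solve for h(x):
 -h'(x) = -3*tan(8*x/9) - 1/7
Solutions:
 h(x) = C1 + x/7 - 27*log(cos(8*x/9))/8


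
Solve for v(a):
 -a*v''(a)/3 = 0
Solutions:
 v(a) = C1 + C2*a


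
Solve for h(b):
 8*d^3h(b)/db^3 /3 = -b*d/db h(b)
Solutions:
 h(b) = C1 + Integral(C2*airyai(-3^(1/3)*b/2) + C3*airybi(-3^(1/3)*b/2), b)


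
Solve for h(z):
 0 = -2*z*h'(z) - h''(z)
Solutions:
 h(z) = C1 + C2*erf(z)


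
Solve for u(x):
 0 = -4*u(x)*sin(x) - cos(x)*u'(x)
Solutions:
 u(x) = C1*cos(x)^4


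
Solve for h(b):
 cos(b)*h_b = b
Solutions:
 h(b) = C1 + Integral(b/cos(b), b)


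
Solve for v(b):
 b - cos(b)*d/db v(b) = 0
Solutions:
 v(b) = C1 + Integral(b/cos(b), b)


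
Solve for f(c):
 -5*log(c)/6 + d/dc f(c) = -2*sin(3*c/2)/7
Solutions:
 f(c) = C1 + 5*c*log(c)/6 - 5*c/6 + 4*cos(3*c/2)/21


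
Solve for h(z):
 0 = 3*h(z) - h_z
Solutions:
 h(z) = C1*exp(3*z)


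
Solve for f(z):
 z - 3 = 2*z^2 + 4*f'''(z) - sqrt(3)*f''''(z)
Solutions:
 f(z) = C1 + C2*z + C3*z^2 + C4*exp(4*sqrt(3)*z/3) - z^5/120 + z^4*(1 - sqrt(3))/96 + z^3*(-15 + sqrt(3))/96


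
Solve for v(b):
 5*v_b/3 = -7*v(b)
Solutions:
 v(b) = C1*exp(-21*b/5)


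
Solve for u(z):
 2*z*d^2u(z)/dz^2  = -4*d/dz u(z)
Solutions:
 u(z) = C1 + C2/z


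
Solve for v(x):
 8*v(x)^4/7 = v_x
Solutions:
 v(x) = 7^(1/3)*(-1/(C1 + 24*x))^(1/3)
 v(x) = 7^(1/3)*(-1/(C1 + 8*x))^(1/3)*(-3^(2/3) - 3*3^(1/6)*I)/6
 v(x) = 7^(1/3)*(-1/(C1 + 8*x))^(1/3)*(-3^(2/3) + 3*3^(1/6)*I)/6


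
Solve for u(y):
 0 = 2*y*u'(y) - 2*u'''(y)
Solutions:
 u(y) = C1 + Integral(C2*airyai(y) + C3*airybi(y), y)


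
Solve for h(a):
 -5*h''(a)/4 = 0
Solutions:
 h(a) = C1 + C2*a


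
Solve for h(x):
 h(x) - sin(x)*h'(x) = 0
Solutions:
 h(x) = C1*sqrt(cos(x) - 1)/sqrt(cos(x) + 1)


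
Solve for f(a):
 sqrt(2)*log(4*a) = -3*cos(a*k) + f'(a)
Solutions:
 f(a) = C1 + sqrt(2)*a*(log(a) - 1) + 2*sqrt(2)*a*log(2) + 3*Piecewise((sin(a*k)/k, Ne(k, 0)), (a, True))


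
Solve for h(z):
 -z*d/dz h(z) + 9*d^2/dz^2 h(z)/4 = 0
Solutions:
 h(z) = C1 + C2*erfi(sqrt(2)*z/3)


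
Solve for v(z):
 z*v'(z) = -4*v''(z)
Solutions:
 v(z) = C1 + C2*erf(sqrt(2)*z/4)


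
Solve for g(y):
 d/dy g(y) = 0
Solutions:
 g(y) = C1


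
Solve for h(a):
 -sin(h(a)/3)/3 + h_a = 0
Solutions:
 -a/3 + 3*log(cos(h(a)/3) - 1)/2 - 3*log(cos(h(a)/3) + 1)/2 = C1


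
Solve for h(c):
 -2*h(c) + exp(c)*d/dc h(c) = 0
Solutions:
 h(c) = C1*exp(-2*exp(-c))


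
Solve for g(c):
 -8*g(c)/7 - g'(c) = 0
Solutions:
 g(c) = C1*exp(-8*c/7)


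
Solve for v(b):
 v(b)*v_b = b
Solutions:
 v(b) = -sqrt(C1 + b^2)
 v(b) = sqrt(C1 + b^2)


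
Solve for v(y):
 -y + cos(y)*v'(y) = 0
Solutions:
 v(y) = C1 + Integral(y/cos(y), y)


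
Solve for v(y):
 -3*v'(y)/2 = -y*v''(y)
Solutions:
 v(y) = C1 + C2*y^(5/2)


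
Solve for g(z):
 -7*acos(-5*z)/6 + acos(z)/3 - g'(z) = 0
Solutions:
 g(z) = C1 - 7*z*acos(-5*z)/6 + z*acos(z)/3 - 7*sqrt(1 - 25*z^2)/30 - sqrt(1 - z^2)/3


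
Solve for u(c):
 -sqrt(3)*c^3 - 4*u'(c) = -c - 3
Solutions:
 u(c) = C1 - sqrt(3)*c^4/16 + c^2/8 + 3*c/4


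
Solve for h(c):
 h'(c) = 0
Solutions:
 h(c) = C1


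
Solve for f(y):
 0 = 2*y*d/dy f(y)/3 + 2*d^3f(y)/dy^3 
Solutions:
 f(y) = C1 + Integral(C2*airyai(-3^(2/3)*y/3) + C3*airybi(-3^(2/3)*y/3), y)


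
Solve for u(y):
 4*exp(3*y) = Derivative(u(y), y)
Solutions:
 u(y) = C1 + 4*exp(3*y)/3


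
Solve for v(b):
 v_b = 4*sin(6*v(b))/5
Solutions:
 -4*b/5 + log(cos(6*v(b)) - 1)/12 - log(cos(6*v(b)) + 1)/12 = C1


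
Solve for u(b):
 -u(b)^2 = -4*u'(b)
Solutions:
 u(b) = -4/(C1 + b)


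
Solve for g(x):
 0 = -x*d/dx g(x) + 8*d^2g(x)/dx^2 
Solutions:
 g(x) = C1 + C2*erfi(x/4)


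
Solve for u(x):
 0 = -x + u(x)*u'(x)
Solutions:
 u(x) = -sqrt(C1 + x^2)
 u(x) = sqrt(C1 + x^2)


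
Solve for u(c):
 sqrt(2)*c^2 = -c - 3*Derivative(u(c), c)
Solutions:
 u(c) = C1 - sqrt(2)*c^3/9 - c^2/6
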